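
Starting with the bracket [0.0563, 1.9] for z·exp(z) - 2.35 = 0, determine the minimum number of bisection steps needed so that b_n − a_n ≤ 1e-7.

Initial width b − a = 1.9 − 0.0563 = 1.843700.
After n steps the width is (b−a)/2^n; need (b−a)/2^n ≤ 1e-7.
So n ≥ log₂(1.843700/1e-7) = log₂(18437000.0000) ≈ 24.1361.
Hence n = 25.

25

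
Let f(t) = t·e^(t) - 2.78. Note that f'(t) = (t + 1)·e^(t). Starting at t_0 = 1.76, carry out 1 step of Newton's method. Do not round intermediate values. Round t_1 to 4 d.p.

t_0 = 1.760000: f = 7.449890, f' = 16.042327 → t_1 = 1.760000 - (7.449890)/(16.042327) = 1.295610

1.2956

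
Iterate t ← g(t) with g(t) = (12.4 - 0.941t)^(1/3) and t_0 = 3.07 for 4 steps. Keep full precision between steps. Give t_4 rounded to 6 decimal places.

t_1 = g(3.070000) = 2.118739
t_2 = g(2.118739) = 2.183224
t_3 = g(2.183224) = 2.178972
t_4 = g(2.178972) = 2.179253

2.179253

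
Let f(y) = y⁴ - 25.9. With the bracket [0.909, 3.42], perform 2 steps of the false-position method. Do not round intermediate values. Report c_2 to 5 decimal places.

False-position update: c = (a·f(b) − b·f(a))/(f(b) − f(a)); replace the endpoint whose sign matches f(c).
f(0.909000) = -25.217260, f(3.420000) = 110.905773
step 1: c = 1.374171, f(c) = -22.334146 < 0 → new bracket [1.374171, 3.420000]
step 2: c = 1.717100, f(c) = -17.206738 < 0 → new bracket [1.717100, 3.420000]

1.71710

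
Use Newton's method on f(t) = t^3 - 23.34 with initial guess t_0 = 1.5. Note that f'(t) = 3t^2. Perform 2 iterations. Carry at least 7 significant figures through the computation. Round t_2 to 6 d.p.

3.363362

t_0 = 1.500000: f = -19.965000, f' = 6.750000 → t_1 = 1.500000 - (-19.965000)/(6.750000) = 4.457778
t_1 = 4.457778: f = 65.243991, f' = 59.615348 → t_2 = 4.457778 - (65.243991)/(59.615348) = 3.363362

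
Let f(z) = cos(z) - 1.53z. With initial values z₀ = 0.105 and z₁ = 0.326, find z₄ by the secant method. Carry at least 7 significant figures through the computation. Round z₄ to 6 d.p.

Secant update: z_(k+1) = z_k − f(z_k)·(z_k − z_(k-1))/(f(z_k) − f(z_(k-1))).
f(z_0) = 0.833843, f(z_1) = 0.448551
z_2 = 0.326000 - (0.448551)·(0.326000 - 0.105000)/(0.448551 - (0.833843)) = 0.583285; f(z_2) = -0.057768
z_3 = 0.583285 - (-0.057768)·(0.583285 - 0.326000)/(-0.057768 - (0.448551)) = 0.553930; f(z_3) = 0.002950
z_4 = 0.553930 - (0.002950)·(0.553930 - 0.583285)/(0.002950 - (-0.057768)) = 0.555357; f(z_4) = 0.000017

0.555357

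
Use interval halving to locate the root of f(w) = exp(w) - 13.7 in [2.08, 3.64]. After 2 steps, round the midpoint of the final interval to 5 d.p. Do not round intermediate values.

f(2.080000) = -5.695531, f(3.640000) = 24.391837 (opposite signs)
step 1: m = 2.860000, f(m) = 3.761527 > 0 → root in [2.080000, 2.860000]
step 2: m = 2.470000, f(m) = -1.877553 < 0 → root in [2.470000, 2.860000]
Midpoint of [2.470000, 2.860000] = 2.665000

2.66500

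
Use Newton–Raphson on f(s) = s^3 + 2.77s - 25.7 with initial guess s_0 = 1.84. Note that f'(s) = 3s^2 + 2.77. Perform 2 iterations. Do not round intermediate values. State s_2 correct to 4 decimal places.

2.6683

s_0 = 1.840000: f = -14.373696, f' = 12.926800 → s_1 = 1.840000 - (-14.373696)/(12.926800) = 2.951930
s_1 = 2.951930: f = 8.199640, f' = 28.911671 → s_2 = 2.951930 - (8.199640)/(28.911671) = 2.668320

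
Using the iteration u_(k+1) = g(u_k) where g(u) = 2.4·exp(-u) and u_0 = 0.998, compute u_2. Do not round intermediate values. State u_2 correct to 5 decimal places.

u_1 = g(0.998000) = 0.884678
u_2 = g(0.884678) = 0.990833

0.99083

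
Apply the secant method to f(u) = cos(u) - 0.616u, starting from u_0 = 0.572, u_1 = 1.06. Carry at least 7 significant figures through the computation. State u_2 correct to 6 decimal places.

0.937290

f(u_0) = 0.488468, f(u_1) = -0.164088
u_2 = 1.060000 - (-0.164088)·(1.060000 - 0.572000)/(-0.164088 - (0.488468)) = 0.937290; f(u_2) = 0.014603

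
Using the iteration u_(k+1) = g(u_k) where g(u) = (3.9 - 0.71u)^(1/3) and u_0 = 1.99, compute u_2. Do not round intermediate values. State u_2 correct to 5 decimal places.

1.43225

u_1 = g(1.990000) = 1.354870
u_2 = g(1.354870) = 1.432252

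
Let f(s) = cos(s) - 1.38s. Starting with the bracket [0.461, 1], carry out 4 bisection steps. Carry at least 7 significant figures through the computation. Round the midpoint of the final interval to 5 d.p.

f(0.461000) = 0.259428, f(1.000000) = -0.839698 (opposite signs)
step 1: m = 0.730500, f(m) = -0.263249 < 0 → root in [0.461000, 0.730500]
step 2: m = 0.595750, f(m) = 0.005593 > 0 → root in [0.595750, 0.730500]
step 3: m = 0.663125, f(m) = -0.127040 < 0 → root in [0.595750, 0.663125]
step 4: m = 0.629437, f(m) = -0.060265 < 0 → root in [0.595750, 0.629437]
Midpoint of [0.595750, 0.629437] = 0.612594

0.61259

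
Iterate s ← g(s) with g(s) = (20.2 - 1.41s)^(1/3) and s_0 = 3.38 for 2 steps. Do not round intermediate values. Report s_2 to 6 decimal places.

2.555526

s_1 = g(3.380000) = 2.489782
s_2 = g(2.489782) = 2.555526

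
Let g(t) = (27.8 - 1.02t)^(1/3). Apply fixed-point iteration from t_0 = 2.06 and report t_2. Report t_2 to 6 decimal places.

t_1 = g(2.060000) = 2.951012
t_2 = g(2.951012) = 2.915806

2.915806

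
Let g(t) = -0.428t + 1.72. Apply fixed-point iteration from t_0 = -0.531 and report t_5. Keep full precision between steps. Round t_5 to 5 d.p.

1.22941

t_1 = g(-0.531000) = 1.947268
t_2 = g(1.947268) = 0.886569
t_3 = g(0.886569) = 1.340548
t_4 = g(1.340548) = 1.146245
t_5 = g(1.146245) = 1.229407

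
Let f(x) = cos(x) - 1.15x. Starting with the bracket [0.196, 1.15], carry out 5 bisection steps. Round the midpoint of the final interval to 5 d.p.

f(0.196000) = 0.755453, f(1.150000) = -0.914013 (opposite signs)
step 1: m = 0.673000, f(m) = 0.008005 > 0 → root in [0.673000, 1.150000]
step 2: m = 0.911500, f(m) = -0.435664 < 0 → root in [0.673000, 0.911500]
step 3: m = 0.792250, f(m) = -0.208842 < 0 → root in [0.673000, 0.792250]
step 4: m = 0.732625, f(m) = -0.099097 < 0 → root in [0.673000, 0.732625]
step 5: m = 0.702812, f(m) = -0.045207 < 0 → root in [0.673000, 0.702812]
Midpoint of [0.673000, 0.702812] = 0.687906

0.68791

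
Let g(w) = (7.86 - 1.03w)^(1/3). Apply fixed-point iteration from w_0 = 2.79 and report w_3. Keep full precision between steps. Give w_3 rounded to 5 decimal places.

w_1 = g(2.790000) = 1.708413
w_2 = g(1.708413) = 1.827194
w_3 = g(1.827194) = 1.814896

1.81490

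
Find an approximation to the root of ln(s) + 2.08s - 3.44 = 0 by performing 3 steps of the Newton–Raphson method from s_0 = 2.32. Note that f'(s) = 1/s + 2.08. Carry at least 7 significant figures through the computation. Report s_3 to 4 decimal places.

Newton update: s ← s − f(s)/f'(s).
s_0 = 2.320000: f = 2.227167, f' = 2.511034 → s_1 = 2.320000 - (2.227167)/(2.511034) = 1.433048
s_1 = 1.433048: f = -0.099457, f' = 2.777813 → s_2 = 1.433048 - (-0.099457)/(2.777813) = 1.468852
s_2 = 1.468852: f = -0.000307, f' = 2.760804 → s_3 = 1.468852 - (-0.000307)/(2.760804) = 1.468963

1.4690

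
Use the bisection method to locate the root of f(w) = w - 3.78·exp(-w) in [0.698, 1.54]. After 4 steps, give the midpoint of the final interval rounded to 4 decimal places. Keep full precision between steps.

f(0.698000) = -1.182850, f(1.540000) = 0.729639 (opposite signs)
step 1: m = 1.119000, f(m) = -0.115572 < 0 → root in [1.119000, 1.540000]
step 2: m = 1.329500, f(m) = 0.329276 > 0 → root in [1.119000, 1.329500]
step 3: m = 1.224250, f(m) = 0.113013 > 0 → root in [1.119000, 1.224250]
step 4: m = 1.171625, f(m) = 0.000343 > 0 → root in [1.119000, 1.171625]
Midpoint of [1.119000, 1.171625] = 1.145313

1.1453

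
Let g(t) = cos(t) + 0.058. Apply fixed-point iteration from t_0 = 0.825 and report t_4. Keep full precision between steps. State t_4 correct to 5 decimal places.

0.78588

t_1 = g(0.825000) = 0.736557
t_2 = g(0.736557) = 0.798786
t_3 = g(0.798786) = 0.755577
t_4 = g(0.755577) = 0.785876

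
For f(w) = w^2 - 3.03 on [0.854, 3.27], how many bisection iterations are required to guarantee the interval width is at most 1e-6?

22

Initial width b − a = 3.27 − 0.854 = 2.416000.
After n steps the width is (b−a)/2^n; need (b−a)/2^n ≤ 1e-6.
So n ≥ log₂(2.416000/1e-6) = log₂(2416000.0000) ≈ 21.2042.
Hence n = 22.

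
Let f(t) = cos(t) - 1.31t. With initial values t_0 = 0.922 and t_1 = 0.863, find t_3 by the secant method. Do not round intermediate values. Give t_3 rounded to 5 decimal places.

f(t_0) = -0.603592, f(t_1) = -0.480369
t_2 = 0.863000 - (-0.480369)·(0.863000 - 0.922000)/(-0.480369 - (-0.603592)) = 0.632997; f(t_2) = -0.022967
t_3 = 0.632997 - (-0.022967)·(0.632997 - 0.863000)/(-0.022967 - (-0.480369)) = 0.621448; f(t_3) = -0.001060

0.62145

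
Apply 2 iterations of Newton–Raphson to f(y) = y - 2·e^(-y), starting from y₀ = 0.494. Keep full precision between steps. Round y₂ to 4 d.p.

f'(y) = 1 + 2·e^(-y)
y_0 = 0.494000: f = -0.726362, f' = 2.220362 → y_1 = 0.494000 - (-0.726362)/(2.220362) = 0.821137
y_1 = 0.821137: f = -0.058726, f' = 1.879863 → y_2 = 0.821137 - (-0.058726)/(1.879863) = 0.852376

0.8524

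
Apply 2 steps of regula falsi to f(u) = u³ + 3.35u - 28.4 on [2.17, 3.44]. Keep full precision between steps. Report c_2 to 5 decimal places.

f(2.170000) = -10.912187, f(3.440000) = 23.831584
step 1: c = 2.568877, f(c) = -2.841920 < 0 → new bracket [2.568877, 3.440000]
step 2: c = 2.661690, f(c) = -0.626342 < 0 → new bracket [2.661690, 3.440000]

2.66169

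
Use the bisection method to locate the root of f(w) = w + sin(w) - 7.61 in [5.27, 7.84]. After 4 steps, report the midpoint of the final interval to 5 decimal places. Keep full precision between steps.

f(5.270000) = -3.188522, f(7.840000) = 1.229902 (opposite signs)
step 1: m = 6.555000, f(m) = -0.786520 < 0 → root in [6.555000, 7.840000]
step 2: m = 7.197500, f(m) = 0.379645 > 0 → root in [6.555000, 7.197500]
step 3: m = 6.876250, f(m) = -0.174845 < 0 → root in [6.876250, 7.197500]
step 4: m = 7.036875, f(m) = 0.111209 > 0 → root in [6.876250, 7.036875]
Midpoint of [6.876250, 7.036875] = 6.956563

6.95656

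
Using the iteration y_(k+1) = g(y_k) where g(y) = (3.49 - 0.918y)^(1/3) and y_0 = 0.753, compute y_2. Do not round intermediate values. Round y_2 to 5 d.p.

y_1 = g(0.753000) = 1.409249
y_2 = g(1.409249) = 1.299864

1.29986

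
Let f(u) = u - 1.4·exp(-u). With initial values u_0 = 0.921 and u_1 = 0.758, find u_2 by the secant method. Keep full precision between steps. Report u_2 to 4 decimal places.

f(u_0) = 0.363631, f(u_1) = 0.101956
u_2 = 0.758000 - (0.101956)·(0.758000 - 0.921000)/(0.101956 - (0.363631)) = 0.694490; f(u_2) = -0.004570

0.6945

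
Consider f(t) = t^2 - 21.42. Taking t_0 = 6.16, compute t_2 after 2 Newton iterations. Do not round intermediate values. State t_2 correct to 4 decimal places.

4.6319

f'(t) = 2t
t_0 = 6.160000: f = 16.525600, f' = 12.320000 → t_1 = 6.160000 - (16.525600)/(12.320000) = 4.818636
t_1 = 4.818636: f = 1.799256, f' = 9.637273 → t_2 = 4.818636 - (1.799256)/(9.637273) = 4.631939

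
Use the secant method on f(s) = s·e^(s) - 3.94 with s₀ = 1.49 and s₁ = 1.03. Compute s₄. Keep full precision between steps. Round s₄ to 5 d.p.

f(s_0) = 2.671272, f(s_1) = -1.054902
s_2 = 1.030000 - (-1.054902)·(1.030000 - 1.490000)/(-1.054902 - (2.671272)) = 1.160229; f(s_2) = -0.238101
s_3 = 1.160229 - (-0.238101)·(1.160229 - 1.030000)/(-0.238101 - (-1.054902)) = 1.198191; f(s_3) = 0.030944
s_4 = 1.198191 - (0.030944)·(1.198191 - 1.160229)/(0.030944 - (-0.238101)) = 1.193825; f(s_4) = -0.000763

1.19382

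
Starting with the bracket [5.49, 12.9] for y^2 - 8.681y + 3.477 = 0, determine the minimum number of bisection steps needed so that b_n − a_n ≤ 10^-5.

20

Initial width b − a = 12.9 − 5.49 = 7.410000.
After n steps the width is (b−a)/2^n; need (b−a)/2^n ≤ 10^-5.
So n ≥ log₂(7.410000/10^-5) = log₂(741000.0000) ≈ 19.4991.
Hence n = 20.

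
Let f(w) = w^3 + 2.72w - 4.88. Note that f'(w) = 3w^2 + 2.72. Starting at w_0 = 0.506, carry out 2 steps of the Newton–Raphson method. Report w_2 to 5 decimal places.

Newton update: w ← w − f(w)/f'(w).
w_0 = 0.506000: f = -3.374126, f' = 3.488108 → w_1 = 0.506000 - (-3.374126)/(3.488108) = 1.473323
w_1 = 1.473323: f = 2.325549, f' = 9.232039 → w_2 = 1.473323 - (2.325549)/(9.232039) = 1.221423

1.22142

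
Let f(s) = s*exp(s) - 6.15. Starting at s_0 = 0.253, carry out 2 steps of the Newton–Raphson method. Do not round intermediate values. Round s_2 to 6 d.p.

3.094421

f'(s) = (s+1)*exp(s)
s_0 = 0.253000: f = -5.824166, f' = 1.613718 → s_1 = 0.253000 - (-5.824166)/(1.613718) = 3.862160
s_1 = 3.862160: f = 177.565177, f' = 231.283164 → s_2 = 3.862160 - (177.565177)/(231.283164) = 3.094421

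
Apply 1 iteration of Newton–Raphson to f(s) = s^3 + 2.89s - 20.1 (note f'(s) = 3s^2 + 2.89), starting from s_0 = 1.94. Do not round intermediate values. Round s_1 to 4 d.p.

s_0 = 1.940000: f = -7.192016, f' = 14.180800 → s_1 = 1.940000 - (-7.192016)/(14.180800) = 2.447166

2.4472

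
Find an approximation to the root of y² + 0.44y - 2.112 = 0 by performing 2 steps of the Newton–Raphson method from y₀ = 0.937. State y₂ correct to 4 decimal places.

1.2504

f'(y) = 2y + 0.44
y_0 = 0.937000: f = -0.821751, f' = 2.314000 → y_1 = 0.937000 - (-0.821751)/(2.314000) = 1.292121
y_1 = 1.292121: f = 0.126111, f' = 3.024243 → y_2 = 1.292121 - (0.126111)/(3.024243) = 1.250421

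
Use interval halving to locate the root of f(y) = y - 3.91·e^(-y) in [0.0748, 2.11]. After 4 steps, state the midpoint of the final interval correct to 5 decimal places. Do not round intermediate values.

1.15600

f(0.074800) = -3.553403, f(2.110000) = 1.635960 (opposite signs)
step 1: m = 1.092400, f(m) = -0.219055 < 0 → root in [1.092400, 2.110000]
step 2: m = 1.601200, f(m) = 0.812731 > 0 → root in [1.092400, 1.601200]
step 3: m = 1.346800, f(m) = 0.329922 > 0 → root in [1.092400, 1.346800]
step 4: m = 1.219600, f(m) = 0.064788 > 0 → root in [1.092400, 1.219600]
Midpoint of [1.092400, 1.219600] = 1.156000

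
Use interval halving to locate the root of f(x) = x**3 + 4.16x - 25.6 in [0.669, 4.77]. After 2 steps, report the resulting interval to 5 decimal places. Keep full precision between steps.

[1.69425, 2.71950]

f(0.669000) = -22.517542, f(4.770000) = 102.774533 (opposite signs)
step 1: m = 2.719500, f(m) = 5.825672 > 0 → root in [0.669000, 2.719500]
step 2: m = 1.694250, f(m) = -13.688604 < 0 → root in [1.694250, 2.719500]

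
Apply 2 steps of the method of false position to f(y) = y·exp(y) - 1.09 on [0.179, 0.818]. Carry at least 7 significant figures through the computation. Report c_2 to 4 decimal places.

0.5856

False-position update: c = (a·f(b) − b·f(a))/(f(b) − f(a)); replace the endpoint whose sign matches f(c).
f(0.179000) = -0.875912, f(0.818000) = 0.763558
step 1: c = 0.520396, f(c) = -0.214334 < 0 → new bracket [0.520396, 0.818000]
step 2: c = 0.585624, f(c) = -0.038153 < 0 → new bracket [0.585624, 0.818000]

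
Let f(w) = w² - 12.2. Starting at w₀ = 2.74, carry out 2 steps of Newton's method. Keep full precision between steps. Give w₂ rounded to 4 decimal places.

f'(w) = 2w
w_0 = 2.740000: f = -4.692400, f' = 5.480000 → w_1 = 2.740000 - (-4.692400)/(5.480000) = 3.596277
w_1 = 3.596277: f = 0.733211, f' = 7.192555 → w_2 = 3.596277 - (0.733211)/(7.192555) = 3.494337

3.4943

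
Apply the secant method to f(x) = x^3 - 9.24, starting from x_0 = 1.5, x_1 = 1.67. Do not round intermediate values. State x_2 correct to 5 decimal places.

Secant update: x_(k+1) = x_k − f(x_k)·(x_k − x_(k-1))/(f(x_k) − f(x_(k-1))).
f(x_0) = -5.865000, f(x_1) = -4.582537
x_2 = 1.670000 - (-4.582537)·(1.670000 - 1.500000)/(-4.582537 - (-5.865000)) = 2.277449; f(x_2) = 2.572618

2.27745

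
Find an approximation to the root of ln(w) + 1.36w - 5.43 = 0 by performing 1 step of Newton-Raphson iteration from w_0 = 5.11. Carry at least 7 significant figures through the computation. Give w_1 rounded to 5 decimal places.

f'(w) = 1/w + 1.36
w_0 = 5.110000: f = 3.150799, f' = 1.555695 → w_1 = 5.110000 - (3.150799)/(1.555695) = 3.084667

3.08467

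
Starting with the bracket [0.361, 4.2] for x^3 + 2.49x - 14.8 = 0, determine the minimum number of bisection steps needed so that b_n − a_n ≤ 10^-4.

Initial width b − a = 4.2 − 0.361 = 3.839000.
After n steps the width is (b−a)/2^n; need (b−a)/2^n ≤ 10^-4.
So n ≥ log₂(3.839000/10^-4) = log₂(38390.0000) ≈ 15.2284.
Hence n = 16.

16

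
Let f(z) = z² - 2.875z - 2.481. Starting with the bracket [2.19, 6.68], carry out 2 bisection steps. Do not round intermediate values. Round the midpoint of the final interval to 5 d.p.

f(2.190000) = -3.981150, f(6.680000) = 22.936400 (opposite signs)
step 1: m = 4.435000, f(m) = 4.437600 > 0 → root in [2.190000, 4.435000]
step 2: m = 3.312500, f(m) = -1.031781 < 0 → root in [3.312500, 4.435000]
Midpoint of [3.312500, 4.435000] = 3.873750

3.87375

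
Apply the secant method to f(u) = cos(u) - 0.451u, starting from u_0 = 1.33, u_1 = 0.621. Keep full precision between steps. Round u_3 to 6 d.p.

Secant update: u_(k+1) = u_k − f(u_k)·(u_k − u_(k-1))/(f(u_k) − f(u_(k-1))).
f(u_0) = -0.361354, f(u_1) = 0.533226
u_2 = 0.621000 - (0.533226)·(0.621000 - 1.330000)/(0.533226 - (-0.361354)) = 1.043609; f(u_2) = 0.032437
u_3 = 1.043609 - (0.032437)·(1.043609 - 0.621000)/(0.032437 - (0.533226)) = 1.070982; f(u_3) = -0.003750

1.070982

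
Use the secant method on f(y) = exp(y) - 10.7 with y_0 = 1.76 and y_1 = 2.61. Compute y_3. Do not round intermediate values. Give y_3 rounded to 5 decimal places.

f(y_0) = -4.887563, f(y_1) = 2.899051
y_2 = 2.610000 - (2.899051)·(2.610000 - 1.760000)/(2.899051 - (-4.887563)) = 2.293535; f(y_2) = -0.790096
y_3 = 2.293535 - (-0.790096)·(2.293535 - 2.610000)/(-0.790096 - (2.899051)) = 2.361311; f(y_3) = -0.095151

2.36131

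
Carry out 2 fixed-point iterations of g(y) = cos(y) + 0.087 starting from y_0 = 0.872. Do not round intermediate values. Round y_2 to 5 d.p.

0.83198

y_1 = g(0.872000) = 0.730297
y_2 = g(0.730297) = 0.831977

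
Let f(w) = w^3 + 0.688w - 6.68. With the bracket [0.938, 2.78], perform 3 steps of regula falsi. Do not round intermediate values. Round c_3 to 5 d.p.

1.69495

False-position update: c = (a·f(b) − b·f(a))/(f(b) − f(a)); replace the endpoint whose sign matches f(c).
f(0.938000) = -5.209362, f(2.780000) = 16.717592
step 1: c = 1.375619, f(c) = -3.130454 < 0 → new bracket [1.375619, 2.780000]
step 2: c = 1.597119, f(c) = -1.507267 < 0 → new bracket [1.597119, 2.780000]
step 3: c = 1.694948, f(c) = -0.644546 < 0 → new bracket [1.694948, 2.780000]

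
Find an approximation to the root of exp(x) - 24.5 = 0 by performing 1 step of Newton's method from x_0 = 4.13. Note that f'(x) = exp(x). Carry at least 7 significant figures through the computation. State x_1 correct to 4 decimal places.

x_0 = 4.130000: f = 37.677923, f' = 62.177923 → x_1 = 4.130000 - (37.677923)/(62.177923) = 3.524031

3.5240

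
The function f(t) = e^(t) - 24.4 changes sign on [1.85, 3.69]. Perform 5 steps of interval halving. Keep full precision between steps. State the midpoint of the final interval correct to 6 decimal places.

3.201250

f(1.850000) = -18.040180, f(3.690000) = 15.644847 (opposite signs)
step 1: m = 2.770000, f(m) = -8.441366 < 0 → root in [2.770000, 3.690000]
step 2: m = 3.230000, f(m) = 0.879657 > 0 → root in [2.770000, 3.230000]
step 3: m = 3.000000, f(m) = -4.314463 < 0 → root in [3.000000, 3.230000]
step 4: m = 3.115000, f(m) = -1.866570 < 0 → root in [3.115000, 3.230000]
step 5: m = 3.172500, f(m) = -0.532922 < 0 → root in [3.172500, 3.230000]
Midpoint of [3.172500, 3.230000] = 3.201250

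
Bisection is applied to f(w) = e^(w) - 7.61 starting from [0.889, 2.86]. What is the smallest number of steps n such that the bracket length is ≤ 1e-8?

Initial width b − a = 2.86 − 0.889 = 1.971000.
After n steps the width is (b−a)/2^n; need (b−a)/2^n ≤ 1e-8.
So n ≥ log₂(1.971000/1e-8) = log₂(197100000.0000) ≈ 27.5544.
Hence n = 28.

28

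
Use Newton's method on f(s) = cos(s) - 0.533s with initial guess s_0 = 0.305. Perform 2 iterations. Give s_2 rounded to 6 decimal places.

1.013436

Newton update: s ← s − f(s)/f'(s).
f'(s) = -sin(s) - 0.533
s_0 = 0.305000: f = 0.791282, f' = -0.833293 → s_1 = 0.305000 - (0.791282)/(-0.833293) = 1.254584
s_1 = 1.254584: f = -0.357725, f' = -1.483420 → s_2 = 1.254584 - (-0.357725)/(-1.483420) = 1.013436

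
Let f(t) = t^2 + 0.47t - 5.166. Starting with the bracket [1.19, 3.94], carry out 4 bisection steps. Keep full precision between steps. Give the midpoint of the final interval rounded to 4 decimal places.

2.1353

f(1.190000) = -3.190600, f(3.940000) = 12.209400 (opposite signs)
step 1: m = 2.565000, f(m) = 2.618775 > 0 → root in [1.190000, 2.565000]
step 2: m = 1.877500, f(m) = -0.758569 < 0 → root in [1.877500, 2.565000]
step 3: m = 2.221250, f(m) = 0.811939 > 0 → root in [1.877500, 2.221250]
step 4: m = 2.049375, f(m) = -0.002856 < 0 → root in [2.049375, 2.221250]
Midpoint of [2.049375, 2.221250] = 2.135312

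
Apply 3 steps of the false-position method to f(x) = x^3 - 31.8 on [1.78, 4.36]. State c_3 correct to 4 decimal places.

3.1175

f(1.780000) = -26.160248, f(4.360000) = 51.081856
step 1: c = 2.653791, f(c) = -13.110398 < 0 → new bracket [2.653791, 4.360000]
step 2: c = 3.002261, f(c) = -4.738909 < 0 → new bracket [3.002261, 4.360000]
step 3: c = 3.117526, f(c) = -1.500855 < 0 → new bracket [3.117526, 4.360000]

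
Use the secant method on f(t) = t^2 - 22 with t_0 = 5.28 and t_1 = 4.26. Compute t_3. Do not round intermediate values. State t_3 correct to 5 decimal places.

Secant update: t_(k+1) = t_k − f(t_k)·(t_k − t_(k-1))/(f(t_k) − f(t_(k-1))).
f(t_0) = 5.878400, f(t_1) = -3.852400
t_2 = 4.260000 - (-3.852400)·(4.260000 - 5.280000)/(-3.852400 - (5.878400)) = 4.663816; f(t_2) = -0.248825
t_3 = 4.663816 - (-0.248825)·(4.663816 - 4.260000)/(-0.248825 - (-3.852400)) = 4.691699; f(t_3) = 0.012037

4.69170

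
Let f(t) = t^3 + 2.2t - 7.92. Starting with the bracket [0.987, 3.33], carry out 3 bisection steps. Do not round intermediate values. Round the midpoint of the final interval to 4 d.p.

1.7192

f(0.987000) = -4.787095, f(3.330000) = 36.332037 (opposite signs)
step 1: m = 2.158500, f(m) = 6.885415 > 0 → root in [0.987000, 2.158500]
step 2: m = 1.572750, f(m) = -0.569686 < 0 → root in [1.572750, 2.158500]
step 3: m = 1.865625, f(m) = 2.677788 > 0 → root in [1.572750, 1.865625]
Midpoint of [1.572750, 1.865625] = 1.719188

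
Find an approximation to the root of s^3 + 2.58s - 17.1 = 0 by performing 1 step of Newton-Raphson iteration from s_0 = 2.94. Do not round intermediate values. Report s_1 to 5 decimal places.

Newton update: s ← s − f(s)/f'(s).
f'(s) = 3s^2 + 2.58
s_0 = 2.940000: f = 15.897384, f' = 28.510800 → s_1 = 2.940000 - (15.897384)/(28.510800) = 2.382408

2.38241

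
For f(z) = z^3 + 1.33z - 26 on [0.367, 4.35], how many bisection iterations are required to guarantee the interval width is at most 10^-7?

Initial width b − a = 4.35 − 0.367 = 3.983000.
After n steps the width is (b−a)/2^n; need (b−a)/2^n ≤ 10^-7.
So n ≥ log₂(3.983000/10^-7) = log₂(39830000.0000) ≈ 25.2474.
Hence n = 26.

26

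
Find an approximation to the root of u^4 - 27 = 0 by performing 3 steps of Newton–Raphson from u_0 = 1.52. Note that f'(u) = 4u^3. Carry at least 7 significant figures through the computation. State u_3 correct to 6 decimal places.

2.314741

Newton update: u ← u − f(u)/f'(u).
u_0 = 1.520000: f = -21.662052, f' = 14.047232 → u_1 = 1.520000 - (-21.662052)/(14.047232) = 3.062087
u_1 = 3.062087: f = 60.916425, f' = 114.845110 → u_2 = 3.062087 - (60.916425)/(114.845110) = 2.531664
u_2 = 2.531664: f = 14.079442, f' = 64.905036 → u_3 = 2.531664 - (14.079442)/(64.905036) = 2.314741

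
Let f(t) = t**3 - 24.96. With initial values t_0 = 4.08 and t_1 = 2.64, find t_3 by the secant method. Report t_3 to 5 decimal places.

f(t_0) = 42.957312, f(t_1) = -6.560256
t_2 = 2.640000 - (-6.560256)·(2.640000 - 4.080000)/(-6.560256 - (42.957312)) = 2.830776; f(t_2) = -2.276161
t_3 = 2.830776 - (-2.276161)·(2.830776 - 2.640000)/(-2.276161 - (-6.560256)) = 2.932136; f(t_3) = 0.248819

2.93214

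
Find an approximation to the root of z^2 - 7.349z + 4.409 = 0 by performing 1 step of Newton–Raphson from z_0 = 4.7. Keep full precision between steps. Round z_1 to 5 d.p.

8.62067

f'(z) = 2z - 7.349
z_0 = 4.700000: f = -8.041300, f' = 2.051000 → z_1 = 4.700000 - (-8.041300)/(2.051000) = 8.620673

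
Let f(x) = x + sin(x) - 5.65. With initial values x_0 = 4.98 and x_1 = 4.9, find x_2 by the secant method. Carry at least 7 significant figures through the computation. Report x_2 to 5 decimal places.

6.31357

f(x_0) = -1.634405, f(x_1) = -1.732453
x_2 = 4.900000 - (-1.732453)·(4.900000 - 4.980000)/(-1.732453 - (-1.634405)) = 6.313565; f(x_2) = 0.693941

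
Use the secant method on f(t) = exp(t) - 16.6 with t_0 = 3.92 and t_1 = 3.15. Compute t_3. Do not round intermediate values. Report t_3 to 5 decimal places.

f(t_0) = 33.800445, f(t_1) = 6.736065
t_2 = 3.150000 - (6.736065)·(3.150000 - 3.920000)/(6.736065 - (33.800445)) = 2.958354; f(t_2) = 2.666241
t_3 = 2.958354 - (2.666241)·(2.958354 - 3.150000)/(2.666241 - (6.736065)) = 2.832803; f(t_3) = 0.393020

2.83280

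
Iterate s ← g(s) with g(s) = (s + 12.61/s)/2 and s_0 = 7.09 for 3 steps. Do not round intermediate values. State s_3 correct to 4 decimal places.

3.5521

s_1 = g(7.090000) = 4.434281
s_2 = g(4.434281) = 3.639017
s_3 = g(3.639017) = 3.552119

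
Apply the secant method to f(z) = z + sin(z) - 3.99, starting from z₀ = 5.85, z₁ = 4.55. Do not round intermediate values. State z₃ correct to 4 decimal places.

4.9828

f(z_0) = 1.440236, f(z_1) = -0.426844
z_2 = 4.550000 - (-0.426844)·(4.550000 - 5.850000)/(-0.426844 - (1.440236)) = 4.847200; f(z_2) = -0.133726
z_3 = 4.847200 - (-0.133726)·(4.847200 - 4.550000)/(-0.133726 - (-0.426844)) = 4.982789; f(z_3) = 0.029125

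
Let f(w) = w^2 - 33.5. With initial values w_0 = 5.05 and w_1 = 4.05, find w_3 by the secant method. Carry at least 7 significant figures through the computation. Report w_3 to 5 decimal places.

5.76337

f(w_0) = -7.997500, f(w_1) = -17.097500
w_2 = 4.050000 - (-17.097500)·(4.050000 - 5.050000)/(-17.097500 - (-7.997500)) = 5.928846; f(w_2) = 1.651217
w_3 = 5.928846 - (1.651217)·(5.928846 - 4.050000)/(1.651217 - (-17.097500)) = 5.763374; f(w_3) = -0.283515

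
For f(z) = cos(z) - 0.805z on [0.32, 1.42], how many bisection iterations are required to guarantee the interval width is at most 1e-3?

Initial width b − a = 1.42 − 0.32 = 1.100000.
After n steps the width is (b−a)/2^n; need (b−a)/2^n ≤ 1e-3.
So n ≥ log₂(1.100000/1e-3) = log₂(1100.0000) ≈ 10.1033.
Hence n = 11.

11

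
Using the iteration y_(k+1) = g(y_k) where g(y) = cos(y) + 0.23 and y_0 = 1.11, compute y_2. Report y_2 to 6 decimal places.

y_1 = g(1.110000) = 0.674662
y_2 = g(0.674662) = 1.010918

1.010918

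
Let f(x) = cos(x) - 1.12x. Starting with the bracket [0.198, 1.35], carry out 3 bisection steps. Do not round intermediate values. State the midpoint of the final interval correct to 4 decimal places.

0.7020

f(0.198000) = 0.758702, f(1.350000) = -1.292993 (opposite signs)
step 1: m = 0.774000, f(m) = -0.151760 < 0 → root in [0.198000, 0.774000]
step 2: m = 0.486000, f(m) = 0.339888 > 0 → root in [0.486000, 0.774000]
step 3: m = 0.630000, f(m) = 0.102428 > 0 → root in [0.630000, 0.774000]
Midpoint of [0.630000, 0.774000] = 0.702000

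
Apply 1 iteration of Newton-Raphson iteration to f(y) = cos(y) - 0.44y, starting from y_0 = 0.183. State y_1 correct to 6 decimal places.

1.634464

f'(y) = -sin(y) - 0.44
y_0 = 0.183000: f = 0.902782, f' = -0.621980 → y_1 = 0.183000 - (0.902782)/(-0.621980) = 1.634464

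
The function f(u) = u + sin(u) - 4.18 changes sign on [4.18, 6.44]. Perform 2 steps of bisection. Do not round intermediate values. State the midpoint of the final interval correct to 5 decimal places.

f(4.180000) = -0.861597, f(6.440000) = 2.416173 (opposite signs)
step 1: m = 5.310000, f(m) = 0.303318 > 0 → root in [4.180000, 5.310000]
step 2: m = 4.745000, f(m) = -0.434468 < 0 → root in [4.745000, 5.310000]
Midpoint of [4.745000, 5.310000] = 5.027500

5.02750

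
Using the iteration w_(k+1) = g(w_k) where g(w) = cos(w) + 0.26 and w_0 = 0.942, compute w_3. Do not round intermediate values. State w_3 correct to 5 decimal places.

w_1 = g(0.942000) = 0.848172
w_2 = g(0.848172) = 0.921356
w_3 = g(0.921356) = 0.864741

0.86474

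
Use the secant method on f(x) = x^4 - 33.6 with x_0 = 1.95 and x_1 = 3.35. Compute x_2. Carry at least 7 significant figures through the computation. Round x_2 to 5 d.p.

Secant update: x_(k+1) = x_k − f(x_k)·(x_k − x_(k-1))/(f(x_k) − f(x_(k-1))).
f(x_0) = -19.140994, f(x_1) = 92.344506
x_2 = 3.350000 - (92.344506)·(3.350000 - 1.950000)/(92.344506 - (-19.140994)) = 2.190367; f(x_2) = -10.582018

2.19037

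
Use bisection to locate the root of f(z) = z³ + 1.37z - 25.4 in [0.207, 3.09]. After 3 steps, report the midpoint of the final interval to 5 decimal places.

2.90981

f(0.207000) = -25.107540, f(3.090000) = 8.336929 (opposite signs)
step 1: m = 1.648500, f(m) = -18.661670 < 0 → root in [1.648500, 3.090000]
step 2: m = 2.369250, f(m) = -8.854709 < 0 → root in [2.369250, 3.090000]
step 3: m = 2.729625, f(m) = -1.322380 < 0 → root in [2.729625, 3.090000]
Midpoint of [2.729625, 3.090000] = 2.909813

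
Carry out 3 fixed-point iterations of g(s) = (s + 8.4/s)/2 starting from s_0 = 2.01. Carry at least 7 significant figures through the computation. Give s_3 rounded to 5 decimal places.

s_1 = g(2.010000) = 3.094552
s_2 = g(3.094552) = 2.904500
s_3 = g(2.904500) = 2.898282

2.89828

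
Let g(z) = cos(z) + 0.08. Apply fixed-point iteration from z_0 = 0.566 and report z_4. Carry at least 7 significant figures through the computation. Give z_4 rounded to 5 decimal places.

z_1 = g(0.566000) = 0.924053
z_2 = g(0.924053) = 0.682591
z_3 = g(0.682591) = 0.855941
z_4 = g(0.855941) = 0.735508

0.73551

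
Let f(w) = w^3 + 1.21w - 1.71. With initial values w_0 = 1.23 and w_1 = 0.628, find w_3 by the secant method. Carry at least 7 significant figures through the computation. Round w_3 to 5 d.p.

Secant update: w_(k+1) = w_k − f(w_k)·(w_k − w_(k-1))/(f(w_k) − f(w_(k-1))).
f(w_0) = 1.639167, f(w_1) = -0.702447
w_2 = 0.628000 - (-0.702447)·(0.628000 - 1.230000)/(-0.702447 - (1.639167)) = 0.808590; f(w_2) = -0.202934
w_3 = 0.808590 - (-0.202934)·(0.808590 - 0.628000)/(-0.202934 - (-0.702447)) = 0.881958; f(w_3) = 0.043200

0.88196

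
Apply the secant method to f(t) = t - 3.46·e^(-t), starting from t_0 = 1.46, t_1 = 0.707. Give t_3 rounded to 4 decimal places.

1.1284

f(t_0) = 0.656462, f(t_1) = -0.999200
t_2 = 0.707000 - (-0.999200)·(0.707000 - 1.460000)/(-0.999200 - (0.656462)) = 1.161439; f(t_2) = 0.078336
t_3 = 1.161439 - (0.078336)·(1.161439 - 0.707000)/(0.078336 - (-0.999200)) = 1.128401; f(t_3) = 0.008918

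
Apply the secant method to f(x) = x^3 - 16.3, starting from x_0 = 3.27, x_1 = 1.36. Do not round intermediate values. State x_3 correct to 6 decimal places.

2.808355

f(x_0) = 18.665783, f(x_1) = -13.784544
x_2 = 1.360000 - (-13.784544)·(1.360000 - 3.270000)/(-13.784544 - (18.665783)) = 2.171347; f(x_2) = -6.062645
x_3 = 2.171347 - (-6.062645)·(2.171347 - 1.360000)/(-6.062645 - (-13.784544)) = 2.808355; f(x_3) = 5.849093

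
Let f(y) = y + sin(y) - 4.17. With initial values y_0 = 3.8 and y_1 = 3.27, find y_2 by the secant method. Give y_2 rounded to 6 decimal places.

15.064500

f(y_0) = -0.981858, f(y_1) = -1.028055
y_2 = 3.270000 - (-1.028055)·(3.270000 - 3.800000)/(-1.028055 - (-0.981858)) = 15.064500; f(y_2) = 11.494470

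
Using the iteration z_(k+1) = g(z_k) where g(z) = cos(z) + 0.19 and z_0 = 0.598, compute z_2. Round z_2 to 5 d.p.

z_1 = g(0.598000) = 1.016463
z_2 = g(1.016463) = 0.716376

0.71638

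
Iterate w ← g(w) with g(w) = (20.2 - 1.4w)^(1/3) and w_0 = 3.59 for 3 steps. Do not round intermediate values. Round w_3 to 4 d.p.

2.5519

w_1 = g(3.590000) = 2.475711
w_2 = g(2.475711) = 2.557800
w_3 = g(2.557800) = 2.551931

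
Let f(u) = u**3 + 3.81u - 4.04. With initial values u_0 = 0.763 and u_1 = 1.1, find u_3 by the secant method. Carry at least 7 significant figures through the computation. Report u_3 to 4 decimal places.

0.8799

f(u_0) = -0.688775, f(u_1) = 1.482000
u_2 = 1.100000 - (1.482000)·(1.100000 - 0.763000)/(1.482000 - (-0.688775)) = 0.869928; f(u_2) = -0.067233
u_3 = 0.869928 - (-0.067233)·(0.869928 - 1.100000)/(-0.067233 - (1.482000)) = 0.879913; f(u_3) = -0.006262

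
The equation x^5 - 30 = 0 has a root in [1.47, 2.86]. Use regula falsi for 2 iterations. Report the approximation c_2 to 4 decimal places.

f(1.470000) = -23.135851, f(2.860000) = 161.350749
step 1: c = 1.644315, f(c) = -17.979419 < 0 → new bracket [1.644315, 2.860000]
step 2: c = 1.766198, f(c) = -12.813109 < 0 → new bracket [1.766198, 2.860000]

1.7662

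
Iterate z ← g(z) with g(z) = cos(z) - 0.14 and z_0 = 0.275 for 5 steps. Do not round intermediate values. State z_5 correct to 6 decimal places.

z_1 = g(0.275000) = 0.822425
z_2 = g(0.822425) = 0.540446
z_3 = g(0.540446) = 0.717479
z_4 = g(0.717479) = 0.613465
z_5 = g(0.613465) = 0.677658

0.677658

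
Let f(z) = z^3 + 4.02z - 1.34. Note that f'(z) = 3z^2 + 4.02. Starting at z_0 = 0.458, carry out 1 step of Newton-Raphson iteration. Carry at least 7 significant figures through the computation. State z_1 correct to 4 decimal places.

z_0 = 0.458000: f = 0.597232, f' = 4.649292 → z_1 = 0.458000 - (0.597232)/(4.649292) = 0.329543

0.3295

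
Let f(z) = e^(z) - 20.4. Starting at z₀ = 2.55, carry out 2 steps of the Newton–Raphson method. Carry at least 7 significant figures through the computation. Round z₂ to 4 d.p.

Newton update: z ← z − f(z)/f'(z).
f'(z) = e^(z)
z_0 = 2.550000: f = -7.592896, f' = 12.807104 → z_1 = 2.550000 - (-7.592896)/(12.807104) = 3.142866
z_1 = 3.142866: f = 2.770177, f' = 23.170177 → z_2 = 3.142866 - (2.770177)/(23.170177) = 3.023308

3.0233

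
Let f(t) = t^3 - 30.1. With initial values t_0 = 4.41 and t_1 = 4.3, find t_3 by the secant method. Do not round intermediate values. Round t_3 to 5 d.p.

3.20263

f(t_0) = 55.666121, f(t_1) = 49.407000
t_2 = 4.300000 - (49.407000)·(4.300000 - 4.410000)/(49.407000 - (55.666121)) = 3.431704; f(t_2) = 10.313778
t_3 = 3.431704 - (10.313778)·(3.431704 - 4.300000)/(10.313778 - (49.407000)) = 3.202626; f(t_3) = 2.748724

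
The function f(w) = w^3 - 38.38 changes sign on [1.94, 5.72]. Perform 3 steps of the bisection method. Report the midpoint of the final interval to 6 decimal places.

3.593750

f(1.940000) = -31.078616, f(5.720000) = 148.769248 (opposite signs)
step 1: m = 3.830000, f(m) = 17.801887 > 0 → root in [1.940000, 3.830000]
step 2: m = 2.885000, f(m) = -14.367496 < 0 → root in [2.885000, 3.830000]
step 3: m = 3.357500, f(m) = -0.531553 < 0 → root in [3.357500, 3.830000]
Midpoint of [3.357500, 3.830000] = 3.593750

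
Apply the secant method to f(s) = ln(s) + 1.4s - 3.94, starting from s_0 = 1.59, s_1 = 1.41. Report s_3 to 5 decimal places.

f(s_0) = -1.250266, f(s_1) = -1.622410
s_2 = 1.410000 - (-1.622410)·(1.410000 - 1.590000)/(-1.622410 - (-1.250266)) = 2.194733; f(s_2) = -0.081314
s_3 = 2.194733 - (-0.081314)·(2.194733 - 1.410000)/(-0.081314 - (-1.622410)) = 2.236138; f(s_3) = -0.004656

2.23614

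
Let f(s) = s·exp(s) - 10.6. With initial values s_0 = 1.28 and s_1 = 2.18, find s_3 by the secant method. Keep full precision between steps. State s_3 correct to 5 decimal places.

1.74893

f(s_0) = -5.996301, f(s_1) = 8.684948
s_2 = 2.180000 - (8.684948)·(2.180000 - 1.280000)/(8.684948 - (-5.996301)) = 1.647589; f(s_2) = -2.041691
s_3 = 1.647589 - (-2.041691)·(1.647589 - 2.180000)/(-2.041691 - (8.684948)) = 1.748928; f(s_3) = -0.546405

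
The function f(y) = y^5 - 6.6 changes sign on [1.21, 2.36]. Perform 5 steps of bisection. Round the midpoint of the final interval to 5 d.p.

f(1.210000) = -4.006258, f(2.360000) = 66.608248 (opposite signs)
step 1: m = 1.785000, f(m) = 11.521373 > 0 → root in [1.210000, 1.785000]
step 2: m = 1.497500, f(m) = 0.930679 > 0 → root in [1.210000, 1.497500]
step 3: m = 1.353750, f(m) = -2.053341 < 0 → root in [1.353750, 1.497500]
step 4: m = 1.425625, f(m) = -0.711204 < 0 → root in [1.425625, 1.497500]
step 5: m = 1.461563, f(m) = 0.069403 > 0 → root in [1.425625, 1.461563]
Midpoint of [1.425625, 1.461563] = 1.443594

1.44359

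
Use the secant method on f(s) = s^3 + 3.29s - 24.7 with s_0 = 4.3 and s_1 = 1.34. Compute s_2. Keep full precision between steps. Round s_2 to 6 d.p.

f(s_0) = 68.954000, f(s_1) = -17.885296
s_2 = 1.340000 - (-17.885296)·(1.340000 - 4.300000)/(-17.885296 - (68.954000)) = 1.949637; f(s_2) = -10.874955

1.949637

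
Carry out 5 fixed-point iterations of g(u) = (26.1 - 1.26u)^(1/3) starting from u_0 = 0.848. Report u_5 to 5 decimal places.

2.82481

u_1 = g(0.848000) = 2.925246
u_2 = g(2.925246) = 2.819515
u_3 = g(2.819515) = 2.825090
u_4 = g(2.825090) = 2.824796
u_5 = g(2.824796) = 2.824812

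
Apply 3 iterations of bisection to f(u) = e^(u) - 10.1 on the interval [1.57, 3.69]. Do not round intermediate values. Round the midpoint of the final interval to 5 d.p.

f(1.570000) = -5.293352, f(3.690000) = 29.944847 (opposite signs)
step 1: m = 2.630000, f(m) = 3.773770 > 0 → root in [1.570000, 2.630000]
step 2: m = 2.100000, f(m) = -1.933830 < 0 → root in [2.100000, 2.630000]
step 3: m = 2.365000, f(m) = 0.544039 > 0 → root in [2.100000, 2.365000]
Midpoint of [2.100000, 2.365000] = 2.232500

2.23250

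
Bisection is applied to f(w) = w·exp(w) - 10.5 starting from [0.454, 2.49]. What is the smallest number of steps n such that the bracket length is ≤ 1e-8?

Initial width b − a = 2.49 − 0.454 = 2.036000.
After n steps the width is (b−a)/2^n; need (b−a)/2^n ≤ 1e-8.
So n ≥ log₂(2.036000/1e-8) = log₂(203600000.0000) ≈ 27.6012.
Hence n = 28.

28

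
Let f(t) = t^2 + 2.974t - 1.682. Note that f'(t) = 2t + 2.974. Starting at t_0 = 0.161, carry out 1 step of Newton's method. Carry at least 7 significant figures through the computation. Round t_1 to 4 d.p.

t_0 = 0.161000: f = -1.177265, f' = 3.296000 → t_1 = 0.161000 - (-1.177265)/(3.296000) = 0.518180

0.5182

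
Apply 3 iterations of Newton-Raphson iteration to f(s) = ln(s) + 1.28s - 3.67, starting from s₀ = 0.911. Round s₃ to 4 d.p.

2.2379

Newton update: s ← s − f(s)/f'(s).
f'(s) = 1/s + 1.28
s_0 = 0.911000: f = -2.597132, f' = 2.377695 → s_1 = 0.911000 - (-2.597132)/(2.377695) = 2.003290
s_1 = 2.003290: f = -0.410998, f' = 1.779179 → s_2 = 2.003290 - (-0.410998)/(1.779179) = 2.234294
s_2 = 2.234294: f = -0.006178, f' = 1.727569 → s_3 = 2.234294 - (-0.006178)/(1.727569) = 2.237870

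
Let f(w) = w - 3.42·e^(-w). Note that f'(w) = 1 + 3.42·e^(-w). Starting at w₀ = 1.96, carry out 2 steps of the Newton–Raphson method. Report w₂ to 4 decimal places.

Newton update: w ← w − f(w)/f'(w).
w_0 = 1.960000: f = 1.478264, f' = 1.481736 → w_1 = 1.960000 - (1.478264)/(1.481736) = 0.962343
w_1 = 0.962343: f = -0.344086, f' = 2.306429 → w_2 = 0.962343 - (-0.344086)/(2.306429) = 1.111529

1.1115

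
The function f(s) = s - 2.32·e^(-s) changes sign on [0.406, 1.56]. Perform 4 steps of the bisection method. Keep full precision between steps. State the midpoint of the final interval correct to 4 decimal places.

f(0.406000) = -1.139840, f(1.560000) = 1.072484 (opposite signs)
step 1: m = 0.983000, f(m) = 0.114887 > 0 → root in [0.406000, 0.983000]
step 2: m = 0.694500, f(m) = -0.463932 < 0 → root in [0.694500, 0.983000]
step 3: m = 0.838750, f(m) = -0.164071 < 0 → root in [0.838750, 0.983000]
step 4: m = 0.910875, f(m) = -0.022164 < 0 → root in [0.910875, 0.983000]
Midpoint of [0.910875, 0.983000] = 0.946938

0.9469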